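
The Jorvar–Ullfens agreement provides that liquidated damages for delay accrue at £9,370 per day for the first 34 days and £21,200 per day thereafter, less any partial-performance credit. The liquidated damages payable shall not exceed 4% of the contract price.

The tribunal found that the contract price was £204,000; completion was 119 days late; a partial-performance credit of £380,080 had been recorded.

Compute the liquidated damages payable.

£8,160

First 34 days: 34 × £9,370 = £318,580
Remaining days: (119 − 34) × £21,200 = £1,802,000
Accrued per-day damages: £318,580 + £1,802,000 = £2,120,580
Less partial-performance credit: £2,120,580 − £380,080 = £1,740,500
Cap: 4% of £204,000 = £8,160
Cap at £8,160: £1,740,500 exceeds the cap → £8,160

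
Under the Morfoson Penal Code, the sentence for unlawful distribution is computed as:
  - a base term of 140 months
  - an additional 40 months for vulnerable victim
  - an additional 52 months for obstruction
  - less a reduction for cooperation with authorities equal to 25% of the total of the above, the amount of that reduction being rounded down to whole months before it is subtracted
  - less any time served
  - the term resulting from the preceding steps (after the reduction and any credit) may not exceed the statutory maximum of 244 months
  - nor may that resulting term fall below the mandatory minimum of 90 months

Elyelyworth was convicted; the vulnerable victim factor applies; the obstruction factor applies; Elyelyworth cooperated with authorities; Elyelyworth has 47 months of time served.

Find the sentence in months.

Vulnerable victim enhancement: +40 months
Obstruction enhancement: +52 months
Adjusted term: 140 months + 40 months + 52 months = 232 months
Cooperation with authorities reduction: 25% of 232 months = 58 months (rounded down)
After reduction: 232 − 58 = 174 months
Less time served: 174 months − 47 months = 127 months
Cap at 244 months: 127 months is within the cap, no reduction.
Minimum 90 months: 127 months meets the minimum, no increase.

Sentence: 127 months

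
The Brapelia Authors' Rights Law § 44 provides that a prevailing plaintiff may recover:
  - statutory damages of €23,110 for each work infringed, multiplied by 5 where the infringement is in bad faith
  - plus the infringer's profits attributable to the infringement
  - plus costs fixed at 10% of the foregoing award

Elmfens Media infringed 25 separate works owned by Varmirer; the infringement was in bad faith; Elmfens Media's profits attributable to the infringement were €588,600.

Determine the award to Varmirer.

€3,825,085

Statutory damages: 25 × €23,110 = €577,750
Multiplied by 5: 5 × €577,750 = €2,888,750
Combined award: €2,888,750 + €588,600 = €3,477,350
Costs: 10% of €3,477,350 = €347,735
Award plus costs: €3,477,350 + €347,735 = €3,825,085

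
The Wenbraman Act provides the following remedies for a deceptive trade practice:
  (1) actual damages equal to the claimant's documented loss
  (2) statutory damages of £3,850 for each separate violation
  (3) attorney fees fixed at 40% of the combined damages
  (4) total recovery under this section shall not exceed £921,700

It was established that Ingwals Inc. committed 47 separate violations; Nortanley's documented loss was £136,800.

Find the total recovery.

£444,850

Statutory damages: 47 × £3,850 = £180,950
Combined damages: £136,800 + £180,950 = £317,750
Attorney fees: 40% of £317,750 = £127,100
Total before cap: £317,750 + £127,100 = £444,850
Cap at £921,700: £444,850 is within the cap, no reduction.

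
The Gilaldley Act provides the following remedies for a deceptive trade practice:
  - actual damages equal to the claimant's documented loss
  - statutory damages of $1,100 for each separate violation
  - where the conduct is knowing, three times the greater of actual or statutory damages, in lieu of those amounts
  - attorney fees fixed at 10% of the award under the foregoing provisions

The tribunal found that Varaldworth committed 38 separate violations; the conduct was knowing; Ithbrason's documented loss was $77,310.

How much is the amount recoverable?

Statutory damages: 38 × $1,100 = $41,800
Greater of actual damages ($77,310) or statutory damages ($41,800): $77,310
Trebled: 3 × $77,310 = $231,930
Attorney fees: 10% of $231,930 = $23,193
Total recovery: $231,930 + $23,193 = $255,123

Total recovery: $255,123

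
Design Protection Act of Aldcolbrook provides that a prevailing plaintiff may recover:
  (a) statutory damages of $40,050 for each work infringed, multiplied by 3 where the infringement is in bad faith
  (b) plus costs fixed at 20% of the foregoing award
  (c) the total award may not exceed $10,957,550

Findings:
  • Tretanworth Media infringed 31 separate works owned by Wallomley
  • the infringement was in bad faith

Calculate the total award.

$4,469,580

Statutory damages: 31 × $40,050 = $1,241,550
Trebled: 3 × $1,241,550 = $3,724,650
Costs: 20% of $3,724,650 = $744,930
Award plus costs: $3,724,650 + $744,930 = $4,469,580
Cap at $10,957,550: $4,469,580 is within the cap, no reduction.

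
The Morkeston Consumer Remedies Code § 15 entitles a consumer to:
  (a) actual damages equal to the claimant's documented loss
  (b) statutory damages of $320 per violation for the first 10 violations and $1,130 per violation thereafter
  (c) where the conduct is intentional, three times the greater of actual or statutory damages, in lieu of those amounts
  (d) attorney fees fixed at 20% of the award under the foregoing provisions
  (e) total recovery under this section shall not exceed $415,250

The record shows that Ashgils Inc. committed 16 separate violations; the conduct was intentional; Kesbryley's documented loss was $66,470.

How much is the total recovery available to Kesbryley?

$239,292

First 10 violations: 10 × $320 = $3,200
Remaining violations: (16 − 10) × $1,130 = $6,780
Statutory damages: $3,200 + $6,780 = $9,980
Greater of actual damages ($66,470) or statutory damages ($9,980): $66,470
Trebled: 3 × $66,470 = $199,410
Attorney fees: 20% of $199,410 = $39,882
Total before cap: $199,410 + $39,882 = $239,292
Cap at $415,250: $239,292 is within the cap, no reduction.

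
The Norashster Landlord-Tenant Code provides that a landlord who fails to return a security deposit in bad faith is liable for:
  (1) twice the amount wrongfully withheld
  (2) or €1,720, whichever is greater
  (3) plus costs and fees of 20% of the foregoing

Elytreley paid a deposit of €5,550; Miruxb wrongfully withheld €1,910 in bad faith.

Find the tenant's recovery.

Recovery: €4,584

Doubled: 2 × €1,910 = €3,820
Minimum €1,720: €3,820 meets the minimum, no increase.
Costs and fees: 20% of €3,820 = €764
Total recovery: €3,820 + €764 = €4,584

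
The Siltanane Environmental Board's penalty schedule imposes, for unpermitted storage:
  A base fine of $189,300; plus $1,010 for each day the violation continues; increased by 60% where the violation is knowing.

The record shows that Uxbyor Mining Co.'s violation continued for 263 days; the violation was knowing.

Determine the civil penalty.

Per-day component: 263 × $1,010 = $265,630
Base plus per-day: $189,300 + $265,630 = $454,930
Enhancement: 60% of $454,930 = $272,958
Enhanced fine: $454,930 + $272,958 = $727,888

$727,888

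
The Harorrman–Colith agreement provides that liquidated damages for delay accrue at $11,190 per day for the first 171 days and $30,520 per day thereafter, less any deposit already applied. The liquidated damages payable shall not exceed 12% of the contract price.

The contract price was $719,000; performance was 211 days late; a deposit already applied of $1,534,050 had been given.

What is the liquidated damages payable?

First 171 days: 171 × $11,190 = $1,913,490
Remaining days: (211 − 171) × $30,520 = $1,220,800
Accrued per-day damages: $1,913,490 + $1,220,800 = $3,134,290
Less deposit already applied: $3,134,290 − $1,534,050 = $1,600,240
Cap: 12% of $719,000 = $86,280
Cap at $86,280: $1,600,240 exceeds the cap → $86,280

$86,280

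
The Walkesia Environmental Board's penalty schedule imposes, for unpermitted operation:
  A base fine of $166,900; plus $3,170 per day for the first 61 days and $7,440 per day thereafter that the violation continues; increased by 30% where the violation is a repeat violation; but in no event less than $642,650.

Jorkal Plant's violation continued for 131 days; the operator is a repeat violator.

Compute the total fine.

First 61 days: 61 × $3,170 = $193,370
Remaining days: (131 − 61) × $7,440 = $520,800
Per-day component: $193,370 + $520,800 = $714,170
Base plus per-day: $166,900 + $714,170 = $881,070
Enhancement: 30% of $881,070 = $264,321
Enhanced fine: $881,070 + $264,321 = $1,145,391
Minimum $642,650: $1,145,391 meets the minimum, no increase.

$1,145,391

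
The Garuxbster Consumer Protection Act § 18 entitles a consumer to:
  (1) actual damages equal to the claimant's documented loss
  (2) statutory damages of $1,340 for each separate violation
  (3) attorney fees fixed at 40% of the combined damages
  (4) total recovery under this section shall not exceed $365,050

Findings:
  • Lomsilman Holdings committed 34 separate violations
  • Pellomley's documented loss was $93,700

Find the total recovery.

Statutory damages: 34 × $1,340 = $45,560
Combined damages: $93,700 + $45,560 = $139,260
Attorney fees: 40% of $139,260 = $55,704
Total before cap: $139,260 + $55,704 = $194,964
Cap at $365,050: $194,964 is within the cap, no reduction.

$194,964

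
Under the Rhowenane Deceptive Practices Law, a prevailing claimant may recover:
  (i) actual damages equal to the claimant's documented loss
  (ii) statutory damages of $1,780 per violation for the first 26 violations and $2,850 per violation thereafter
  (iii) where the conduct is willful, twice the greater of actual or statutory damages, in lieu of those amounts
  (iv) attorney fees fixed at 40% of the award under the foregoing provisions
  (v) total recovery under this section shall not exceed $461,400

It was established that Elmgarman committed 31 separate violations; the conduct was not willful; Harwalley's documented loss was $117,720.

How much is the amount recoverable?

$249,550

First 26 violations: 26 × $1,780 = $46,280
Remaining violations: (31 − 26) × $2,850 = $14,250
Statutory damages: $46,280 + $14,250 = $60,530
Conduct not willful: the in-lieu enhancement does not apply.
Actual plus statutory damages: $117,720 + $60,530 = $178,250
Attorney fees: 40% of $178,250 = $71,300
Total before cap: $178,250 + $71,300 = $249,550
Cap at $461,400: $249,550 is within the cap, no reduction.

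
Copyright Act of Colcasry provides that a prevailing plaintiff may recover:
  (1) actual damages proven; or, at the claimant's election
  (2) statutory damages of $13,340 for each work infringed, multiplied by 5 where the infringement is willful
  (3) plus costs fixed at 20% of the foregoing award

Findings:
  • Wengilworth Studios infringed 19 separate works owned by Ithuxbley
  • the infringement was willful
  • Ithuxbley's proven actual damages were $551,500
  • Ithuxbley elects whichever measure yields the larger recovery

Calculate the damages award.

$1,520,760

Statutory damages: 19 × $13,340 = $253,460
Multiplied by 5: 5 × $253,460 = $1,267,300
Greater of actual damages ($551,500) or enhanced statutory damages ($1,267,300): $1,267,300
Costs: 20% of $1,267,300 = $253,460
Award plus costs: $1,267,300 + $253,460 = $1,520,760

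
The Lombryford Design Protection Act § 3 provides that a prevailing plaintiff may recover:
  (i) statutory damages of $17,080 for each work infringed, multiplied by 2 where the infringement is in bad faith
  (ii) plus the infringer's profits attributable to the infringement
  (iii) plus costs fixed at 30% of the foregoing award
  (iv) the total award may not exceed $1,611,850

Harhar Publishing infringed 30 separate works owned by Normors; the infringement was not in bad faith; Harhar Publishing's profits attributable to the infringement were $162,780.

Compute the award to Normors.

Statutory damages: 30 × $17,080 = $512,400
Infringement not in bad faith: no ×2 enhancement.
Combined award: $512,400 + $162,780 = $675,180
Costs: 30% of $675,180 = $202,554
Award plus costs: $675,180 + $202,554 = $877,734
Cap at $1,611,850: $877,734 is within the cap, no reduction.

$877,734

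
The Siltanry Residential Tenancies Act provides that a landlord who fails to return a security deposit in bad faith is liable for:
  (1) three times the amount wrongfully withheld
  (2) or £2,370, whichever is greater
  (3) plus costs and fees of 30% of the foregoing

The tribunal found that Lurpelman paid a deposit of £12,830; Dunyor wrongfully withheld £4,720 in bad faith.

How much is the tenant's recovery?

Trebled: 3 × £4,720 = £14,160
Minimum £2,370: £14,160 meets the minimum, no increase.
Costs and fees: 30% of £14,160 = £4,248
Total recovery: £14,160 + £4,248 = £18,408

Recovery: £18,408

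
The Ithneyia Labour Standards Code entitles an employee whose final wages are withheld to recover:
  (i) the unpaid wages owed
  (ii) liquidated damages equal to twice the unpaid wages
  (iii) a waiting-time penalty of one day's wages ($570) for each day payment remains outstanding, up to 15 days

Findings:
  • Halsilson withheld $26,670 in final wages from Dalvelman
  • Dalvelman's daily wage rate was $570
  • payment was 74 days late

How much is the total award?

Doubled: 2 × $26,670 = $53,340
Penalty days: min(74, 15) = 15
Waiting-time penalty: 15 × $570 = $8,550
Total award: $26,670 + $53,340 + $8,550 = $88,560

$88,560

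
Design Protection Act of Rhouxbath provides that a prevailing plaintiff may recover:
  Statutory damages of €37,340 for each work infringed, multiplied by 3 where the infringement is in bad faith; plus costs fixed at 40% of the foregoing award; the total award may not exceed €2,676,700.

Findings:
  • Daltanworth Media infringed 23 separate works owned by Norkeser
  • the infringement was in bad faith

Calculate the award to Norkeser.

Statutory damages: 23 × €37,340 = €858,820
Trebled: 3 × €858,820 = €2,576,460
Costs: 40% of €2,576,460 = €1,030,584
Award plus costs: €2,576,460 + €1,030,584 = €3,607,044
Cap at €2,676,700: €3,607,044 exceeds the cap → €2,676,700

€2,676,700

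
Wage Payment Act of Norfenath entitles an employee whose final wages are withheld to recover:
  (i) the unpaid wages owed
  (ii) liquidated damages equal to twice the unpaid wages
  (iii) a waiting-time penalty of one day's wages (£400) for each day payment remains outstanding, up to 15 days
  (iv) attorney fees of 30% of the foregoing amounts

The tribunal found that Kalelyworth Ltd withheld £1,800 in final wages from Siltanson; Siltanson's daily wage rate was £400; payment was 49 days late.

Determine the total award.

Doubled: 2 × £1,800 = £3,600
Penalty days: min(49, 15) = 15
Waiting-time penalty: 15 × £400 = £6,000
Subtotal: £1,800 + £3,600 + £6,000 = £11,400
Attorney fees: 30% of £11,400 = £3,420
Total award: £11,400 + £3,420 = £14,820

£14,820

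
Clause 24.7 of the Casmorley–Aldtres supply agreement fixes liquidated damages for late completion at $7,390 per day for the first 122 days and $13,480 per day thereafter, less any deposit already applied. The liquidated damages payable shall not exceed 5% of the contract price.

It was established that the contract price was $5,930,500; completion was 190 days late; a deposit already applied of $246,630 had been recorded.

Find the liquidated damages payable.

First 122 days: 122 × $7,390 = $901,580
Remaining days: (190 − 122) × $13,480 = $916,640
Accrued per-day damages: $901,580 + $916,640 = $1,818,220
Less deposit already applied: $1,818,220 − $246,630 = $1,571,590
Cap: 5% of $5,930,500 = $296,525
Cap at $296,525: $1,571,590 exceeds the cap → $296,525

$296,525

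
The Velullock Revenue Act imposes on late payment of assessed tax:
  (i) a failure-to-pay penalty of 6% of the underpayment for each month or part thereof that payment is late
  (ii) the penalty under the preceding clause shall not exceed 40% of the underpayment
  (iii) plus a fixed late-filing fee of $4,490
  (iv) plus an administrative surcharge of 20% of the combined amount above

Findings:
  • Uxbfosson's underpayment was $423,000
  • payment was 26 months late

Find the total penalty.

$208,428

Accrued rate: 6% × 26 = 156%, capped at 40% → 40%
Failure-to-pay penalty: 40% of $423,000 = $169,200
Penalty before surcharge: $169,200 + $4,490 = $173,690
Administrative surcharge: 20% of $173,690 = $34,738
Total penalty: $173,690 + $34,738 = $208,428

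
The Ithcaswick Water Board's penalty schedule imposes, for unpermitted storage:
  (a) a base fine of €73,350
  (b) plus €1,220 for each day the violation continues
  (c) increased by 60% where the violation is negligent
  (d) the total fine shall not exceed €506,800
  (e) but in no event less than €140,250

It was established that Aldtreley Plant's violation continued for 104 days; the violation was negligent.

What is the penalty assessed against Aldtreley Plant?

Per-day component: 104 × €1,220 = €126,880
Base plus per-day: €73,350 + €126,880 = €200,230
Enhancement: 60% of €200,230 = €120,138
Enhanced fine: €200,230 + €120,138 = €320,368
Cap at €506,800: €320,368 is within the cap, no reduction.
Minimum €140,250: €320,368 meets the minimum, no increase.

€320,368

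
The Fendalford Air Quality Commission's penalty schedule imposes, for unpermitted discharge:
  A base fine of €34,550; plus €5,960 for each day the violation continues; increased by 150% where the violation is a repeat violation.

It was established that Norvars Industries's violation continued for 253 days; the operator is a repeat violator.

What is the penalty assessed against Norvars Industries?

€3,856,075

Per-day component: 253 × €5,960 = €1,507,880
Base plus per-day: €34,550 + €1,507,880 = €1,542,430
Enhancement: 150% of €1,542,430 = €2,313,645
Enhanced fine: €1,542,430 + €2,313,645 = €3,856,075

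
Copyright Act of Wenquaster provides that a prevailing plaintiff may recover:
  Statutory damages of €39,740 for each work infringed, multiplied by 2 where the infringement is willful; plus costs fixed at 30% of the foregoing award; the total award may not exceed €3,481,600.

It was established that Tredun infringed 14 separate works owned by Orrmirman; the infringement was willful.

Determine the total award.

Statutory damages: 14 × €39,740 = €556,360
Doubled: 2 × €556,360 = €1,112,720
Costs: 30% of €1,112,720 = €333,816
Award plus costs: €1,112,720 + €333,816 = €1,446,536
Cap at €3,481,600: €1,446,536 is within the cap, no reduction.

Award: €1,446,536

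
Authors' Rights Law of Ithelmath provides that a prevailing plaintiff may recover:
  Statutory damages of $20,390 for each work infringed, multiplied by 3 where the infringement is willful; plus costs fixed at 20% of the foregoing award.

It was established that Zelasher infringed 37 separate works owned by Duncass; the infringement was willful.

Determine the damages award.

Statutory damages: 37 × $20,390 = $754,430
Trebled: 3 × $754,430 = $2,263,290
Costs: 20% of $2,263,290 = $452,658
Award plus costs: $2,263,290 + $452,658 = $2,715,948

Award: $2,715,948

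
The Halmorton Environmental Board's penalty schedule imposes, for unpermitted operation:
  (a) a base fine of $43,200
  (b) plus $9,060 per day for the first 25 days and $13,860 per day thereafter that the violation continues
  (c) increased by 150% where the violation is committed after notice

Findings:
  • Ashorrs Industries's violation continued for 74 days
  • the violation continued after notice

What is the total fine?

First 25 days: 25 × $9,060 = $226,500
Remaining days: (74 − 25) × $13,860 = $679,140
Per-day component: $226,500 + $679,140 = $905,640
Base plus per-day: $43,200 + $905,640 = $948,840
Enhancement: 150% of $948,840 = $1,423,260
Enhanced fine: $948,840 + $1,423,260 = $2,372,100

$2,372,100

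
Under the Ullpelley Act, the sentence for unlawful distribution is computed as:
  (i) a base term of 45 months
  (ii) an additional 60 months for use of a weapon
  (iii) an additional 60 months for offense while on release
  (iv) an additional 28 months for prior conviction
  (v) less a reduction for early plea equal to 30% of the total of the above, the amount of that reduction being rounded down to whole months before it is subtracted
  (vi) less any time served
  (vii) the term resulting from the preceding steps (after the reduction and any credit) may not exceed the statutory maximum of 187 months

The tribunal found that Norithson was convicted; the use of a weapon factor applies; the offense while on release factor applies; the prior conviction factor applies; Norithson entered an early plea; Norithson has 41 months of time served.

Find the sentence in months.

95 months

Use of a weapon enhancement: +60 months
Offense while on release enhancement: +60 months
Prior conviction enhancement: +28 months
Adjusted term: 45 months + 60 months + 60 months + 28 months = 193 months
Early plea reduction: 30% of 193 months = 57 months (rounded down)
After reduction: 193 − 57 = 136 months
Less time served: 136 months − 41 months = 95 months
Cap at 187 months: 95 months is within the cap, no reduction.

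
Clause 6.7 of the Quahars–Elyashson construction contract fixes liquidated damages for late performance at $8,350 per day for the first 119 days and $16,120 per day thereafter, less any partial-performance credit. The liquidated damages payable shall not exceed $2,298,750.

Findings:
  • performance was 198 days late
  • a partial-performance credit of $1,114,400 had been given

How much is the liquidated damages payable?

Liquidated damages: $1,152,730

First 119 days: 119 × $8,350 = $993,650
Remaining days: (198 − 119) × $16,120 = $1,273,480
Accrued per-day damages: $993,650 + $1,273,480 = $2,267,130
Less partial-performance credit: $2,267,130 − $1,114,400 = $1,152,730
Cap at $2,298,750: $1,152,730 is within the cap, no reduction.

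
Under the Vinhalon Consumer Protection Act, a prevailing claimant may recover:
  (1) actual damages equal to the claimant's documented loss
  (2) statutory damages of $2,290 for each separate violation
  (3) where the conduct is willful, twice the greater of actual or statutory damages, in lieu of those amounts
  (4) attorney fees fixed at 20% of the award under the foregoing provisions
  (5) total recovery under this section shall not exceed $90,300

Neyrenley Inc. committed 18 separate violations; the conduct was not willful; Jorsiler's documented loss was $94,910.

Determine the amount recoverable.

Statutory damages: 18 × $2,290 = $41,220
Conduct not willful: the in-lieu enhancement does not apply.
Actual plus statutory damages: $94,910 + $41,220 = $136,130
Attorney fees: 20% of $136,130 = $27,226
Total before cap: $136,130 + $27,226 = $163,356
Cap at $90,300: $163,356 exceeds the cap → $90,300

$90,300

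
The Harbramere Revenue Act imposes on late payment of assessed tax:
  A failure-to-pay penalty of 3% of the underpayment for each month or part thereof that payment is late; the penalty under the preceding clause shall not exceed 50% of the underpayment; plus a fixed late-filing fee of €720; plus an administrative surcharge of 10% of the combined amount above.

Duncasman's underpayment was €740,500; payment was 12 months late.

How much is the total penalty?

Accrued rate: 3% × 12 = 36%, capped at 50% → 36%
Failure-to-pay penalty: 36% of €740,500 = €266,580
Penalty before surcharge: €266,580 + €720 = €267,300
Administrative surcharge: 10% of €267,300 = €26,730
Total penalty: €267,300 + €26,730 = €294,030

€294,030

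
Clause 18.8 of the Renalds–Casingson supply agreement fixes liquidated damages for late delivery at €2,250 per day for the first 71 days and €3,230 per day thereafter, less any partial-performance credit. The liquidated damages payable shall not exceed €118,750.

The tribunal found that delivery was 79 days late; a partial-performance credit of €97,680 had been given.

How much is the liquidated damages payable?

First 71 days: 71 × €2,250 = €159,750
Remaining days: (79 − 71) × €3,230 = €25,840
Accrued per-day damages: €159,750 + €25,840 = €185,590
Less partial-performance credit: €185,590 − €97,680 = €87,910
Cap at €118,750: €87,910 is within the cap, no reduction.

€87,910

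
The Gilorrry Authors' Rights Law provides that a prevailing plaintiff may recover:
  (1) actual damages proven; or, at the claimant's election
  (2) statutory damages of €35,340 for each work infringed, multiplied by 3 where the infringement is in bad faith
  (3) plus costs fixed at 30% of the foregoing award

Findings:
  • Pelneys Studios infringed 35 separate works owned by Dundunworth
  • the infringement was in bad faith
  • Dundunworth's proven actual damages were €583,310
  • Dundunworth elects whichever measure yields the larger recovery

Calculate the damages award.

€4,823,910

Statutory damages: 35 × €35,340 = €1,236,900
Trebled: 3 × €1,236,900 = €3,710,700
Greater of actual damages (€583,310) or enhanced statutory damages (€3,710,700): €3,710,700
Costs: 30% of €3,710,700 = €1,113,210
Award plus costs: €3,710,700 + €1,113,210 = €4,823,910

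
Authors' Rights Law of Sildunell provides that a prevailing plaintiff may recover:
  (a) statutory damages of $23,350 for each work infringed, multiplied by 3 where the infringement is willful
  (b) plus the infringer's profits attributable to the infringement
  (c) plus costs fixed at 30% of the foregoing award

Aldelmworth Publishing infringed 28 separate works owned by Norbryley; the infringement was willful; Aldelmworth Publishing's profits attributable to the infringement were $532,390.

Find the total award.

$3,241,927

Statutory damages: 28 × $23,350 = $653,800
Trebled: 3 × $653,800 = $1,961,400
Combined award: $1,961,400 + $532,390 = $2,493,790
Costs: 30% of $2,493,790 = $748,137
Award plus costs: $2,493,790 + $748,137 = $3,241,927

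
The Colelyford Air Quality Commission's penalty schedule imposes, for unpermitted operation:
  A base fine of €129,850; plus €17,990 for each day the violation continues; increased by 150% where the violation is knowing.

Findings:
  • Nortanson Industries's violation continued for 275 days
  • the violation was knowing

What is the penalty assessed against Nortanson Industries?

Per-day component: 275 × €17,990 = €4,947,250
Base plus per-day: €129,850 + €4,947,250 = €5,077,100
Enhancement: 150% of €5,077,100 = €7,615,650
Enhanced fine: €5,077,100 + €7,615,650 = €12,692,750

€12,692,750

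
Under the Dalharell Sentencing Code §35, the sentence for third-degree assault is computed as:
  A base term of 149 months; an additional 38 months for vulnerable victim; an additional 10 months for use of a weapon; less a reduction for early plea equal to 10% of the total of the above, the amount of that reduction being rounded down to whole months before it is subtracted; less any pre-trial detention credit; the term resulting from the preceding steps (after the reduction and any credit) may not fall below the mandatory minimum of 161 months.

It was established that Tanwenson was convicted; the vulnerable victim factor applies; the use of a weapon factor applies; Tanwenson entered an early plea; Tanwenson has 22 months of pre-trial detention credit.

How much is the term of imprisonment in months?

161 months

Vulnerable victim enhancement: +38 months
Use of a weapon enhancement: +10 months
Adjusted term: 149 months + 38 months + 10 months = 197 months
Early plea reduction: 10% of 197 months = 19 months (rounded down)
After reduction: 197 − 19 = 178 months
Less pre-trial detention credit: 178 months − 22 months = 156 months
Minimum 161 months: 156 months is below the minimum → 161 months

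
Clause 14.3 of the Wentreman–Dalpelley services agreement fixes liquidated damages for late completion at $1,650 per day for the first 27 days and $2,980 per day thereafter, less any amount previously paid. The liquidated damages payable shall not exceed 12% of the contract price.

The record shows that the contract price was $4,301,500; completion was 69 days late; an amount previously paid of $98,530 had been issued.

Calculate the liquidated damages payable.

$71,180

First 27 days: 27 × $1,650 = $44,550
Remaining days: (69 − 27) × $2,980 = $125,160
Accrued per-day damages: $44,550 + $125,160 = $169,710
Less amount previously paid: $169,710 − $98,530 = $71,180
Cap: 12% of $4,301,500 = $516,180
Cap at $516,180: $71,180 is within the cap, no reduction.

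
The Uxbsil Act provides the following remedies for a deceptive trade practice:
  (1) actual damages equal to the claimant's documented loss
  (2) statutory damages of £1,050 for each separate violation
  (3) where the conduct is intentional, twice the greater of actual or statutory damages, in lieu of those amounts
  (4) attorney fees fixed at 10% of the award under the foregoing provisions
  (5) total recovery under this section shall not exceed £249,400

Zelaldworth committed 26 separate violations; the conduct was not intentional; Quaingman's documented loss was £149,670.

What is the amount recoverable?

Statutory damages: 26 × £1,050 = £27,300
Conduct not intentional: the in-lieu enhancement does not apply.
Actual plus statutory damages: £149,670 + £27,300 = £176,970
Attorney fees: 10% of £176,970 = £17,697
Total before cap: £176,970 + £17,697 = £194,667
Cap at £249,400: £194,667 is within the cap, no reduction.

£194,667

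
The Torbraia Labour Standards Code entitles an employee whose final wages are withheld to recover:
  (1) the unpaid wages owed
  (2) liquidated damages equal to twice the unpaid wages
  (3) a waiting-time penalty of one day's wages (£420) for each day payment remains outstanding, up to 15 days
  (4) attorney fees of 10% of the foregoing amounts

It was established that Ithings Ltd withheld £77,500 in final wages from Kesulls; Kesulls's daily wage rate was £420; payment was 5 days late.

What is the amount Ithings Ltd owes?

Doubled: 2 × £77,500 = £155,000
Penalty days: min(5, 15) = 5
Waiting-time penalty: 5 × £420 = £2,100
Subtotal: £77,500 + £155,000 + £2,100 = £234,600
Attorney fees: 10% of £234,600 = £23,460
Total award: £234,600 + £23,460 = £258,060

Total award: £258,060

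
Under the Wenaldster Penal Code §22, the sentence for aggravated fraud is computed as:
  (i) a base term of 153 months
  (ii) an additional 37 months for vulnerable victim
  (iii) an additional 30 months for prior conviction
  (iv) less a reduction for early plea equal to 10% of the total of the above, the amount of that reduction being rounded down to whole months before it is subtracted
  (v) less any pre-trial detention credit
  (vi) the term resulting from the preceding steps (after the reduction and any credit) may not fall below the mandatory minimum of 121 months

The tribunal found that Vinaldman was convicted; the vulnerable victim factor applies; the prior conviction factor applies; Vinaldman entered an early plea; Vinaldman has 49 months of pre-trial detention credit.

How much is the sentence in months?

149 months

Vulnerable victim enhancement: +37 months
Prior conviction enhancement: +30 months
Adjusted term: 153 months + 37 months + 30 months = 220 months
Early plea reduction: 10% of 220 months = 22 months (rounded down)
After reduction: 220 − 22 = 198 months
Less pre-trial detention credit: 198 months − 49 months = 149 months
Minimum 121 months: 149 months meets the minimum, no increase.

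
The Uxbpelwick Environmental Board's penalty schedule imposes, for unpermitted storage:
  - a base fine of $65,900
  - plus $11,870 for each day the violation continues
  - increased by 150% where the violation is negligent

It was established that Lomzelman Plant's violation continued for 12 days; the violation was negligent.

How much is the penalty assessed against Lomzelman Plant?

$520,850

Per-day component: 12 × $11,870 = $142,440
Base plus per-day: $65,900 + $142,440 = $208,340
Enhancement: 150% of $208,340 = $312,510
Enhanced fine: $208,340 + $312,510 = $520,850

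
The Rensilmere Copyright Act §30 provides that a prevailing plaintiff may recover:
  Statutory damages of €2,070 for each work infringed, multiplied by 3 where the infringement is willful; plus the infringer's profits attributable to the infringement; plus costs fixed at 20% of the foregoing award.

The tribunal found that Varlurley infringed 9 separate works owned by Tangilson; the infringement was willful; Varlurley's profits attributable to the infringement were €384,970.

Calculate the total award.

Statutory damages: 9 × €2,070 = €18,630
Trebled: 3 × €18,630 = €55,890
Combined award: €55,890 + €384,970 = €440,860
Costs: 20% of €440,860 = €88,172
Award plus costs: €440,860 + €88,172 = €529,032

Award: €529,032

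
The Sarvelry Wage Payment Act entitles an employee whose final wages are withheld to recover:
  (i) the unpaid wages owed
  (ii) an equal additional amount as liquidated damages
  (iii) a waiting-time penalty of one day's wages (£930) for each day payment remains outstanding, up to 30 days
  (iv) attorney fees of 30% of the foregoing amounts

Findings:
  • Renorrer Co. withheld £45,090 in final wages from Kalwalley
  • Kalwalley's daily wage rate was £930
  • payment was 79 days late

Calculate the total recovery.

Liquidated damages (equal amount): £45,090
Penalty days: min(79, 30) = 30
Waiting-time penalty: 30 × £930 = £27,900
Subtotal: £45,090 + £45,090 + £27,900 = £118,080
Attorney fees: 30% of £118,080 = £35,424
Total award: £118,080 + £35,424 = £153,504

£153,504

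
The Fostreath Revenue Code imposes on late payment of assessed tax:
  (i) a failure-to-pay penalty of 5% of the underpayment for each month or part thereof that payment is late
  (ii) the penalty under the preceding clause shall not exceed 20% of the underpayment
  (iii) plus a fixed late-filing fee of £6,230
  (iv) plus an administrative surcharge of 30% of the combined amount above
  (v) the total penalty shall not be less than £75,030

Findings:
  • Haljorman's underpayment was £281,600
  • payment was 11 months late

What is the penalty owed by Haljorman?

Accrued rate: 5% × 11 = 55%, capped at 20% → 20%
Failure-to-pay penalty: 20% of £281,600 = £56,320
Penalty before surcharge: £56,320 + £6,230 = £62,550
Administrative surcharge: 30% of £62,550 = £18,765
Total penalty: £62,550 + £18,765 = £81,315
Minimum £75,030: £81,315 meets the minimum, no increase.

£81,315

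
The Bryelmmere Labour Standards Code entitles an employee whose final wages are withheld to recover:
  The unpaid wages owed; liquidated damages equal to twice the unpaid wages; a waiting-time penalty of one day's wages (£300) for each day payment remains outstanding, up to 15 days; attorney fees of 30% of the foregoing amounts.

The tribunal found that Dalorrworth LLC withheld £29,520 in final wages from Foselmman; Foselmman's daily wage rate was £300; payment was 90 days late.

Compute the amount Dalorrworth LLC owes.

£120,978

Doubled: 2 × £29,520 = £59,040
Penalty days: min(90, 15) = 15
Waiting-time penalty: 15 × £300 = £4,500
Subtotal: £29,520 + £59,040 + £4,500 = £93,060
Attorney fees: 30% of £93,060 = £27,918
Total award: £93,060 + £27,918 = £120,978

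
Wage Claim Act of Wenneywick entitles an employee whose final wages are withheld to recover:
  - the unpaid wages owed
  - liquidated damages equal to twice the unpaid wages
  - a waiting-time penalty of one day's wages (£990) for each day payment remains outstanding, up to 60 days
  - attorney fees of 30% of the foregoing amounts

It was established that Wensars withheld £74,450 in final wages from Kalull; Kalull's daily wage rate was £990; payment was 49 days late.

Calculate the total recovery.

£353,418

Doubled: 2 × £74,450 = £148,900
Penalty days: min(49, 60) = 49
Waiting-time penalty: 49 × £990 = £48,510
Subtotal: £74,450 + £148,900 + £48,510 = £271,860
Attorney fees: 30% of £271,860 = £81,558
Total award: £271,860 + £81,558 = £353,418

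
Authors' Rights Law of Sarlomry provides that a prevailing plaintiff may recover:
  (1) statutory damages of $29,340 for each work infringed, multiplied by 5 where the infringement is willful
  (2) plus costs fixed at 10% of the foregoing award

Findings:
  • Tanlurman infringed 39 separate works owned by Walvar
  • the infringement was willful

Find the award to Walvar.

$6,293,430

Statutory damages: 39 × $29,340 = $1,144,260
Multiplied by 5: 5 × $1,144,260 = $5,721,300
Costs: 10% of $5,721,300 = $572,130
Award plus costs: $5,721,300 + $572,130 = $6,293,430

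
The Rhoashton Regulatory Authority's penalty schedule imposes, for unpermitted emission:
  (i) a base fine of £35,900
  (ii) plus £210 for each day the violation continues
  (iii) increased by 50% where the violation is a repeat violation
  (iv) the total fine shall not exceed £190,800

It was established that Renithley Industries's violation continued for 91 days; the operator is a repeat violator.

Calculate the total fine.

Per-day component: 91 × £210 = £19,110
Base plus per-day: £35,900 + £19,110 = £55,010
Enhancement: 50% of £55,010 = £27,505
Enhanced fine: £55,010 + £27,505 = £82,515
Cap at £190,800: £82,515 is within the cap, no reduction.

£82,515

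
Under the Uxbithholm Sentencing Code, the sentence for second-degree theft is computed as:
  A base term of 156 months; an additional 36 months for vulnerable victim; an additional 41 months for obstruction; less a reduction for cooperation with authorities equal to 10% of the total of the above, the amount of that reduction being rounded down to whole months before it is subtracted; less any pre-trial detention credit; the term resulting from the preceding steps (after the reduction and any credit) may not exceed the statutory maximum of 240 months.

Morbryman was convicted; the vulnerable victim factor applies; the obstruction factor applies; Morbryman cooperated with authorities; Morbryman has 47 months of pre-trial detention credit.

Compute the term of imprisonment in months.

Sentence: 163 months

Vulnerable victim enhancement: +36 months
Obstruction enhancement: +41 months
Adjusted term: 156 months + 36 months + 41 months = 233 months
Cooperation with authorities reduction: 10% of 233 months = 23 months (rounded down)
After reduction: 233 − 23 = 210 months
Less pre-trial detention credit: 210 months − 47 months = 163 months
Cap at 240 months: 163 months is within the cap, no reduction.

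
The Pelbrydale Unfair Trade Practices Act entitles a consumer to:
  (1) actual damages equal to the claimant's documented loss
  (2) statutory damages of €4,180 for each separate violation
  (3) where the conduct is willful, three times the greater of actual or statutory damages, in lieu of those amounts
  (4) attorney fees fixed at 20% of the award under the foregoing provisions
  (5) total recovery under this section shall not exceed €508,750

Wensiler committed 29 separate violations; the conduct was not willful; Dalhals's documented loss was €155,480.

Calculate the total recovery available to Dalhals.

€332,040

Statutory damages: 29 × €4,180 = €121,220
Conduct not willful: the in-lieu enhancement does not apply.
Actual plus statutory damages: €155,480 + €121,220 = €276,700
Attorney fees: 20% of €276,700 = €55,340
Total before cap: €276,700 + €55,340 = €332,040
Cap at €508,750: €332,040 is within the cap, no reduction.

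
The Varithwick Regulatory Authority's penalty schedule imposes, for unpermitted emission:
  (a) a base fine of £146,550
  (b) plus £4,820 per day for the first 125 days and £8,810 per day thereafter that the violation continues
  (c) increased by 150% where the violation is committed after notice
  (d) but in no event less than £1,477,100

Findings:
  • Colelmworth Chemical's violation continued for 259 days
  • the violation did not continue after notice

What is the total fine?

Civil penalty: £1,929,590

First 125 days: 125 × £4,820 = £602,500
Remaining days: (259 − 125) × £8,810 = £1,180,540
Per-day component: £602,500 + £1,180,540 = £1,783,040
Base plus per-day: £146,550 + £1,783,040 = £1,929,590
The violation did not continue after notice: no 150% increase.
Minimum £1,477,100: £1,929,590 meets the minimum, no increase.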